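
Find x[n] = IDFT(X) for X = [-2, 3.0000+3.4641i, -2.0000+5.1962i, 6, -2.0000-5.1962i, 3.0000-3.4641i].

x[n] = (1/6) Σ(k=0 to 5) X[k] · e^(2πikn/6)

Computing each x[n]:
x[0] = 1
x[1] = -3
x[2] = 1
x[3] = -3
x[4] = 0
x[5] = 2

x = [1, -3, 1, -3, 0, 2]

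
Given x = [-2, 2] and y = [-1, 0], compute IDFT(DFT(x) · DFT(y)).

(x ⊛ y)[n] = Σ(m=0 to 1) x[m] · y[(n-m) mod 2]

Computing each output sample:
(x ⊛ y)[0] = 2
(x ⊛ y)[1] = -2

x ⊛ y = [2, -2]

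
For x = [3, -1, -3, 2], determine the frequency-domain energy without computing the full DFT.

Parseval: Σ|x[n]|² = (1/N)Σ|X[k]|², so Σ|X[k]|² = N·Σ|x[n]|² = 4·23.0000

Σ|X[k]|² = N·Σ|x[n]|² = 4·23.0000 = 92.0000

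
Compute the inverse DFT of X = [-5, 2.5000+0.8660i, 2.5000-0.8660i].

x[n] = (1/3) Σ(k=0 to 2) X[k] · e^(2πikn/3)

Computing each x[n]:
x[0] = 0
x[1] = -3
x[2] = -2

x = [0, -3, -2]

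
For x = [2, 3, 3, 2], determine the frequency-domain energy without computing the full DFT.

Parseval: Σ|x[n]|² = (1/N)Σ|X[k]|², so Σ|X[k]|² = N·Σ|x[n]|² = 4·26.0000

Σ|X[k]|² = N·Σ|x[n]|² = 4·26.0000 = 104.0000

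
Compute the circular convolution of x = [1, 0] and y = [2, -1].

(x ⊛ y)[n] = Σ(m=0 to 1) x[m] · y[(n-m) mod 2]

Computing each output sample:
(x ⊛ y)[0] = 2
(x ⊛ y)[1] = -1

x ⊛ y = [2, -1]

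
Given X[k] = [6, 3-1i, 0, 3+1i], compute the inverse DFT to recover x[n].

x[n] = (1/4) Σ(k=0 to 3) X[k] · e^(2πikn/4)

Computing each x[n]:
x[0] = 3
x[1] = 2
x[2] = 0
x[3] = 1

x = [3, 2, 0, 1]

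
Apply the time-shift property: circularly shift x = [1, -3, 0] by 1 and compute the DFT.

Time shift by 1: X_shifted[k] = ω_3^(1k) · X[k]
Shifted x = [0, 1, -3]

DFT(x[n-1]) = [-2, 1.0000-3.4641i, 1.0000+3.4641i]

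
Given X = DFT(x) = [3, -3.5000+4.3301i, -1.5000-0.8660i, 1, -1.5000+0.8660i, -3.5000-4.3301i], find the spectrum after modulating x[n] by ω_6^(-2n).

Modulation property: DFT(ω_6^(-2n)·x[n]) = X[(k-2) mod 6], so circularly shift X by 2 positions.

X[k-2] = [-1.5000+0.8660i, -3.5000-4.3301i, 3, -3.5000+4.3301i, -1.5000-0.8660i, 1]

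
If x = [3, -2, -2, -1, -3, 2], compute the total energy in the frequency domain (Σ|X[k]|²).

Parseval: Σ|x[n]|² = (1/N)Σ|X[k]|², so Σ|X[k]|² = N·Σ|x[n]|² = 6·31.0000

Σ|X[k]|² = N·Σ|x[n]|² = 6·31.0000 = 186.0000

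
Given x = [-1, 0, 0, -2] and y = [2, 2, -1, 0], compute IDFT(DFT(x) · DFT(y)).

(x ⊛ y)[n] = Σ(m=0 to 3) x[m] · y[(n-m) mod 4]

Computing each output sample:
(x ⊛ y)[0] = -6
(x ⊛ y)[1] = 0
(x ⊛ y)[2] = 1
(x ⊛ y)[3] = -4

x ⊛ y = [-6, 0, 1, -4]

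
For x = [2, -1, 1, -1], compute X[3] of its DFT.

X[3] = Σ(n=0 to 3) x[n] · ω_4^(3n) where ω_4 = e^(-2πi/4)
= (2)·ω_4^0 + (-1)·ω_4^3 + (1)·ω_4^6 + (-1)·ω_4^9

X[3] = 1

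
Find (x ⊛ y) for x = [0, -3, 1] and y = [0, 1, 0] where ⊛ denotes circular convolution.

(x ⊛ y)[n] = Σ(m=0 to 2) x[m] · y[(n-m) mod 3]

Computing each output sample:
(x ⊛ y)[0] = 1
(x ⊛ y)[1] = 0
(x ⊛ y)[2] = -3

x ⊛ y = [1, 0, -3]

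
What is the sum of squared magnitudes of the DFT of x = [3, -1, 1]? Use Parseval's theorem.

Parseval: Σ|x[n]|² = (1/N)Σ|X[k]|², so Σ|X[k]|² = N·Σ|x[n]|² = 3·11.0000

Σ|X[k]|² = N·Σ|x[n]|² = 3·11.0000 = 33.0000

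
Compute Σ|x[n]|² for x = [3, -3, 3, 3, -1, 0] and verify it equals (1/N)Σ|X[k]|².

Time domain:
Σ|x[n]|² = |3|² + |-3|² + |3|² + |3|² + |-1|² + |0|² = 37.0000

Frequency domain:
(1/6)Σ|X[k]|² = (1/6)(|5|² + |-2.5000-0.8660i|² + |6.5000+6.0622i|² + |5|² + |6.5000-6.0622i|² + |-2.5000+0.8660i|²) = (1/6)·222.0000 = 37.0000

Both sides agree, confirming Parseval's theorem.

Σ|x[n]|² = (1/N)Σ|X[k]|² = 37.0000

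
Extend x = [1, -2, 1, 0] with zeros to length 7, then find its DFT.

Original 4-point DFT: [0, 2i, 4, -2i]
Zero-padded 7-point DFT provides frequency interpolation.

DFT_7([x, 0, ...]) = [0, -0.4695+0.5887i, 0.5441+2.3837i, 3.4254+1.6496i, 3.4254-1.6496i, 0.5441-2.3837i, -0.4695-0.5887i]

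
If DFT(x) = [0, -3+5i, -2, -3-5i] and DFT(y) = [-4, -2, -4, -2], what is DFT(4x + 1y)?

By linearity: DFT(4x + 1y) = 4·DFT(x) + 1·DFT(y)
= 4·[0, -3+5i, -2, -3-5i] + 1·[-4, -2, -4, -2]

Computing element-wise:
Z[0] = 4·(0) + 1·(-4) = -4
Z[1] = 4·(-3+5i) + 1·(-2) = -14+20i
Z[2] = 4·(-2) + 1·(-4) = -12
Z[3] = 4·(-3-5i) + 1·(-2) = -14-20i

DFT(4x + 1y) = 4·X + 1·Y = [-4, -14+20i, -12, -14-20i]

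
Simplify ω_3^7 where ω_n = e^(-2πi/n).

Since ω_3^3 = 1, powers reduce modulo 3.
7 mod 3 = 1
So ω_3^7 = ω_3^1 = e^(-2πi·1/3)

ω_3^7 = ω_3^1 = -0.5000-0.8660i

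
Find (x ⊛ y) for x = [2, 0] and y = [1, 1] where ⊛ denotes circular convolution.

(x ⊛ y)[n] = Σ(m=0 to 1) x[m] · y[(n-m) mod 2]

Computing each output sample:
(x ⊛ y)[0] = 2
(x ⊛ y)[1] = 2

x ⊛ y = [2, 2]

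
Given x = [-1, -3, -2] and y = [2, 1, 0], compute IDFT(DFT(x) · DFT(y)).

(x ⊛ y)[n] = Σ(m=0 to 2) x[m] · y[(n-m) mod 3]

Computing each output sample:
(x ⊛ y)[0] = -4
(x ⊛ y)[1] = -7
(x ⊛ y)[2] = -7

x ⊛ y = [-4, -7, -7]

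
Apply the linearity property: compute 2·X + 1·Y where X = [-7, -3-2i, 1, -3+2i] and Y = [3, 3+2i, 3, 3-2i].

By linearity: DFT(2x + 1y) = 2·DFT(x) + 1·DFT(y)
= 2·[-7, -3-2i, 1, -3+2i] + 1·[3, 3+2i, 3, 3-2i]

Computing element-wise:
Z[0] = 2·(-7) + 1·(3) = -11
Z[1] = 2·(-3-2i) + 1·(3+2i) = -3-2i
Z[2] = 2·(1) + 1·(3) = 5
Z[3] = 2·(-3+2i) + 1·(3-2i) = -3+2i

DFT(2x + 1y) = 2·X + 1·Y = [-11, -3-2i, 5, -3+2i]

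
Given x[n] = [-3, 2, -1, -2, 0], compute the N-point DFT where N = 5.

X[k] = Σ(n=0 to 4) x[n] · ω_5^(nk)
where ω_5 = e^(-2πi/5)

Computing each X[k]:
X[0] = -4
X[1] = 0.0451-2.4899i
X[2] = -5.5451-0.2245i
X[3] = -5.5451+0.2245i
X[4] = 0.0451+2.4899i

X = [-4, 0.0451-2.4899i, -5.5451-0.2245i, -5.5451+0.2245i, 0.0451+2.4899i]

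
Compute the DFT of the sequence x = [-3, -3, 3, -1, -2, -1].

X[k] = Σ(n=0 to 5) x[n] · ω_6^(nk)
where ω_6 = e^(-2πi/6)

Computing each X[k]:
X[0] = -7
X[1] = -4.5000-2.5981i
X[2] = -2.5000+6.0622i
X[3] = 3
X[4] = -2.5000-6.0622i
X[5] = -4.5000+2.5981i

X = [-7, -4.5000-2.5981i, -2.5000+6.0622i, 3, -2.5000-6.0622i, -4.5000+2.5981i]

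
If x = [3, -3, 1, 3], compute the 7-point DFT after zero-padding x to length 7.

Original 4-point DFT: [4, 2+6i, 4, 2-6i]
Zero-padded 7-point DFT provides frequency interpolation.

DFT_7([x, 0, ...]) = [4, -1.7959+0.0689i, 4.6371+5.7042i, 5.6588-0.8413i, 5.6588+0.8413i, 4.6371-5.7042i, -1.7959-0.0689i]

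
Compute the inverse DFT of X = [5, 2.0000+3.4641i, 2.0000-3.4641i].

x[n] = (1/3) Σ(k=0 to 2) X[k] · e^(2πikn/3)

Computing each x[n]:
x[0] = 3
x[1] = -1
x[2] = 3

x = [3, -1, 3]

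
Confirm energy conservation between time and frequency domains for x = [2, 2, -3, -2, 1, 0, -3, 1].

Time domain:
Σ|x[n]|² = |2|² + |2|² + |-3|² + |-2|² + |1|² + |0|² + |-3|² + |1|² = 32.0000

Frequency domain:
(1/8)Σ|X[k]|² = (1/8)(|-2|² + |4.5355+0.7071i|² + |9-3i|² + |-2.5355+0.7071i|² + |-4|² + |-2.5355-0.7071i|² + |9+3i|² + |4.5355-0.7071i|²) = (1/8)·256.0000 = 32.0000

Both sides agree, confirming Parseval's theorem.

Σ|x[n]|² = (1/N)Σ|X[k]|² = 32.0000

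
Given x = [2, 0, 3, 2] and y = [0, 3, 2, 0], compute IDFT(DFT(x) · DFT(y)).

(x ⊛ y)[n] = Σ(m=0 to 3) x[m] · y[(n-m) mod 4]

Computing each output sample:
(x ⊛ y)[0] = 12
(x ⊛ y)[1] = 10
(x ⊛ y)[2] = 4
(x ⊛ y)[3] = 9

x ⊛ y = [12, 10, 4, 9]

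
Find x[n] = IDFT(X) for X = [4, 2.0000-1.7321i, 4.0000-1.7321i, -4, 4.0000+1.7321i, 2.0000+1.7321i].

x[n] = (1/6) Σ(k=0 to 5) X[k] · e^(2πikn/6)

Computing each x[n]:
x[0] = 2
x[1] = 2
x[2] = -1
x[3] = 2
x[4] = -1
x[5] = 0

x = [2, 2, -1, 2, -1, 0]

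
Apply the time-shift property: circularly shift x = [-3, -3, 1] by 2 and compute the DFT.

Time shift by 2: X_shifted[k] = ω_3^(2k) · X[k]
Shifted x = [-3, 1, -3]

DFT(x[n-2]) = [-5, -2.0000-3.4641i, -2.0000+3.4641i]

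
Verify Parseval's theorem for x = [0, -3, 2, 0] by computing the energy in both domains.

Time domain:
Σ|x[n]|² = |0|² + |-3|² + |2|² + |0|² = 13.0000

Frequency domain:
(1/4)Σ|X[k]|² = (1/4)(|-1|² + |-2+3i|² + |5|² + |-2-3i|²) = (1/4)·52.0000 = 13.0000

Both sides agree, confirming Parseval's theorem.

Σ|x[n]|² = (1/N)Σ|X[k]|² = 13.0000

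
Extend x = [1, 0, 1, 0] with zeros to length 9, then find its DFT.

Original 4-point DFT: [2, 0, 2, 0]
Zero-padded 9-point DFT provides frequency interpolation.

DFT_9([x, 0, ...]) = [2, 1.1736-0.9848i, 0.0603-0.3420i, 0.5000+0.8660i, 1.7660+0.6428i, 1.7660-0.6428i, 0.5000-0.8660i, 0.0603+0.3420i, 1.1736+0.9848i]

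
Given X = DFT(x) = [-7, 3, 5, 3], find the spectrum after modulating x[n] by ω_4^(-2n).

Modulation property: DFT(ω_4^(-2n)·x[n]) = X[(k-2) mod 4], so circularly shift X by 2 positions.

X[k-2] = [5, 3, -7, 3]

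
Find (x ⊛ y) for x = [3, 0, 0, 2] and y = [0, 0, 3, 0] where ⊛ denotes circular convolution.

(x ⊛ y)[n] = Σ(m=0 to 3) x[m] · y[(n-m) mod 4]

Computing each output sample:
(x ⊛ y)[0] = 0
(x ⊛ y)[1] = 6
(x ⊛ y)[2] = 9
(x ⊛ y)[3] = 0

x ⊛ y = [0, 6, 9, 0]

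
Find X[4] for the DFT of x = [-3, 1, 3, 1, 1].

X[4] = Σ(n=0 to 4) x[n] · ω_5^(4n) where ω_5 = e^(-2πi/5)
= (-3)·ω_5^0 + (1)·ω_5^4 + (3)·ω_5^8 + (1)·ω_5^12 + (1)·ω_5^16

X[4] = -5.6180+1.1756i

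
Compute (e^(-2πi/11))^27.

Since ω_11^11 = 1, powers reduce modulo 11.
27 mod 11 = 5
So ω_11^27 = ω_11^5 = e^(-2πi·5/11)

ω_11^27 = ω_11^5 = -0.9595-0.2817i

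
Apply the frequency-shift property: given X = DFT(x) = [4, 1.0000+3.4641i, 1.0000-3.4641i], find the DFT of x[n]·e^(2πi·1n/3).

Modulation property: DFT(ω_3^(-1n)·x[n]) = X[(k-1) mod 3], so circularly shift X by 1 positions.

X[k-1] = [1.0000-3.4641i, 4, 1.0000+3.4641i]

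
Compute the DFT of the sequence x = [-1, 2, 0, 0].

X[k] = Σ(n=0 to 3) x[n] · ω_4^(nk)
where ω_4 = e^(-2πi/4)

Computing each X[k]:
X[0] = 1
X[1] = -1-2i
X[2] = -3
X[3] = -1+2i

X = [1, -1-2i, -3, -1+2i]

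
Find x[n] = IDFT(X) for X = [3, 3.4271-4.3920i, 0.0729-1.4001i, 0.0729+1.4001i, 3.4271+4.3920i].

x[n] = (1/5) Σ(k=0 to 4) X[k] · e^(2πikn/5)

Computing each x[n]:
x[0] = 2
x[1] = 3
x[2] = 0
x[3] = -1
x[4] = -1

x = [2, 3, 0, -1, -1]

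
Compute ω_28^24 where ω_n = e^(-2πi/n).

ω_28^24 = e^(-2πi·24/28)
= cos(-2π·24/28) + i·sin(-2π·24/28)
= cos(-48π/28) + i·sin(-48π/28)

ω_28^24 = cos(-48π/28) + i·sin(-48π/28) = 0.6235+0.7818i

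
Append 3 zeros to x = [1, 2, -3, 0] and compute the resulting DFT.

Original 4-point DFT: [0, 4-2i, -4, 4+2i]
Zero-padded 7-point DFT provides frequency interpolation.

DFT_7([x, 0, ...]) = [0, 2.9145+1.3611i, 3.2579-3.2515i, -2.6724-3.2133i, -2.6724+3.2133i, 3.2579+3.2515i, 2.9145-1.3611i]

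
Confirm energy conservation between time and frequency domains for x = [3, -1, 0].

Time domain:
Σ|x[n]|² = |3|² + |-1|² + |0|² = 10.0000

Frequency domain:
(1/3)Σ|X[k]|² = (1/3)(|2|² + |3.5000+0.8660i|² + |3.5000-0.8660i|²) = (1/3)·30.0000 = 10.0000

Both sides agree, confirming Parseval's theorem.

Σ|x[n]|² = (1/N)Σ|X[k]|² = 10.0000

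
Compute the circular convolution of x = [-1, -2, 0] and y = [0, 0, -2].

(x ⊛ y)[n] = Σ(m=0 to 2) x[m] · y[(n-m) mod 3]

Computing each output sample:
(x ⊛ y)[0] = 4
(x ⊛ y)[1] = 0
(x ⊛ y)[2] = 2

x ⊛ y = [4, 0, 2]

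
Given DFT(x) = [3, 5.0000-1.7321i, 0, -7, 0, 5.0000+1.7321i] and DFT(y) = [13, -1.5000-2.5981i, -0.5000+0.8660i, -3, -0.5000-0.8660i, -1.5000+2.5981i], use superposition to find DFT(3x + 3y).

By linearity: DFT(3x + 3y) = 3·DFT(x) + 3·DFT(y)
= 3·[3, 5.0000-1.7321i, 0, -7, 0, 5.0000+1.7321i] + 3·[13, -1.5000-2.5981i, -0.5000+0.8660i, -3, -0.5000-0.8660i, -1.5000+2.5981i]

Computing element-wise:
Z[0] = 3·(3) + 3·(13) = 48
Z[1] = 3·(5.0000-1.7321i) + 3·(-1.5000-2.5981i) = 10.5000-12.9906i
Z[2] = 3·(0) + 3·(-0.5000+0.8660i) = -1.5000+2.5980i
Z[3] = 3·(-7) + 3·(-3) = -30
Z[4] = 3·(0) + 3·(-0.5000-0.8660i) = -1.5000-2.5980i
Z[5] = 3·(5.0000+1.7321i) + 3·(-1.5000+2.5981i) = 10.5000+12.9906i

DFT(3x + 3y) = 3·X + 3·Y = [48, 10.5000-12.9906i, -1.5000+2.5980i, -30, -1.5000-2.5980i, 10.5000+12.9906i]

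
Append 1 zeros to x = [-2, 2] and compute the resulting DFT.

Original 2-point DFT: [0, -4]
Zero-padded 3-point DFT provides frequency interpolation.

DFT_3([x, 0, ...]) = [0, -3.0000-1.7321i, -3.0000+1.7321i]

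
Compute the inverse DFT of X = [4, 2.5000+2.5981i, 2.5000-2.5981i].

x[n] = (1/3) Σ(k=0 to 2) X[k] · e^(2πikn/3)

Computing each x[n]:
x[0] = 3
x[1] = -1
x[2] = 2

x = [3, -1, 2]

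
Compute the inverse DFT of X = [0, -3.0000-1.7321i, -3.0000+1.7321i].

x[n] = (1/3) Σ(k=0 to 2) X[k] · e^(2πikn/3)

Computing each x[n]:
x[0] = -2
x[1] = 2
x[2] = 0

x = [-2, 2, 0]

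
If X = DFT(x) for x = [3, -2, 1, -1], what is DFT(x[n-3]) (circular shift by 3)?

Time shift by 3: X_shifted[k] = ω_4^(3k) · X[k]
Shifted x = [-2, 1, -1, 3]

DFT(x[n-3]) = [1, -1+2i, -7, -1-2i]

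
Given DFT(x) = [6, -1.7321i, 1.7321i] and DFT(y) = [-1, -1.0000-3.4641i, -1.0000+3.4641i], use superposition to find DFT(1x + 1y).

By linearity: DFT(1x + 1y) = 1·DFT(x) + 1·DFT(y)
= 1·[6, -1.7321i, 1.7321i] + 1·[-1, -1.0000-3.4641i, -1.0000+3.4641i]

Computing element-wise:
Z[0] = 1·(6) + 1·(-1) = 5
Z[1] = 1·(-1.7321i) + 1·(-1.0000-3.4641i) = -1.0000-5.1962i
Z[2] = 1·(1.7321i) + 1·(-1.0000+3.4641i) = -1.0000+5.1962i

DFT(1x + 1y) = 1·X + 1·Y = [5, -1.0000-5.1962i, -1.0000+5.1962i]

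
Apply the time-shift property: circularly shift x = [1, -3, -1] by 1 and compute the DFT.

Time shift by 1: X_shifted[k] = ω_3^(1k) · X[k]
Shifted x = [-1, 1, -3]

DFT(x[n-1]) = [-3, -3.4641i, 3.4641i]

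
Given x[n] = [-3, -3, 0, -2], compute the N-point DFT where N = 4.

X[k] = Σ(n=0 to 3) x[n] · ω_4^(nk)
where ω_4 = e^(-2πi/4)

Computing each X[k]:
X[0] = -8
X[1] = -3+1i
X[2] = 2
X[3] = -3-1i

X = [-8, -3+1i, 2, -3-1i]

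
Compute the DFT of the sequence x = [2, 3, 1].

X[k] = Σ(n=0 to 2) x[n] · ω_3^(nk)
where ω_3 = e^(-2πi/3)

Computing each X[k]:
X[0] = 6
X[1] = -1.7321i
X[2] = 1.7321i

X = [6, -1.7321i, 1.7321i]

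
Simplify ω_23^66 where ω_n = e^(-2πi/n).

Since ω_23^23 = 1, powers reduce modulo 23.
66 mod 23 = 20
So ω_23^66 = ω_23^20 = e^(-2πi·20/23)

ω_23^66 = ω_23^20 = 0.6826+0.7308i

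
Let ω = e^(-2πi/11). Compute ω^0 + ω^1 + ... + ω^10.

Sum of all nth roots of unity equals 0 for n > 1 (geometric series with r ≠ 1).

0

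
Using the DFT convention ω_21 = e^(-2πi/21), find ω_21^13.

ω_21^13 = e^(-2πi·13/21)
= cos(-2π·13/21) + i·sin(-2π·13/21)
= cos(-26π/21) + i·sin(-26π/21)

ω_21^13 = cos(-26π/21) + i·sin(-26π/21) = -0.7331+0.6802i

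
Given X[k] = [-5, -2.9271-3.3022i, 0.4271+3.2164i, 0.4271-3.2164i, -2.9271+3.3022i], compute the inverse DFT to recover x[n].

x[n] = (1/5) Σ(k=0 to 4) X[k] · e^(2πikn/5)

Computing each x[n]:
x[0] = -2
x[1] = -1
x[2] = 2
x[3] = -2
x[4] = -2

x = [-2, -1, 2, -2, -2]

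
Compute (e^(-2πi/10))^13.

Since ω_10^10 = 1, powers reduce modulo 10.
13 mod 10 = 3
So ω_10^13 = ω_10^3 = e^(-2πi·3/10)

ω_10^13 = ω_10^3 = -0.3090-0.9511i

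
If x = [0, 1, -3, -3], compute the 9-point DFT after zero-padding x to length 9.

Original 4-point DFT: [-5, 3-4i, -1, 3+4i]
Zero-padded 9-point DFT provides frequency interpolation.

DFT_9([x, 0, ...]) = [-5, 1.7451+4.9097i, 4.4927-2.5568i, -2.0000-3.4641i, -1.7378+0.3277i, -1.7378-0.3277i, -2.0000+3.4641i, 4.4927+2.5568i, 1.7451-4.9097i]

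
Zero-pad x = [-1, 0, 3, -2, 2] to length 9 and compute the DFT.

Original 5-point DFT: [2, -1.1910-1.0368i, -2.3090+5.9309i, -2.3090-5.9309i, -1.1910+1.0368i]
Zero-padded 9-point DFT provides frequency interpolation.

DFT_9([x, 0, ...]) = [2, -1.3584-1.9064i, -1.2870-1.4725i, -5.5000+0.8660i, 2.6454+5.6300i, 2.6454-5.6300i, -5.5000-0.8660i, -1.2870+1.4725i, -1.3584+1.9064i]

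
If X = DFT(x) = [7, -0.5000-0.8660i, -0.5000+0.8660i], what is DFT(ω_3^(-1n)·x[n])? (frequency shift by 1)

Modulation property: DFT(ω_3^(-1n)·x[n]) = X[(k-1) mod 3], so circularly shift X by 1 positions.

X[k-1] = [-0.5000+0.8660i, 7, -0.5000-0.8660i]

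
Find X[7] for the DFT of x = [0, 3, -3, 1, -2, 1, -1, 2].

X[7] = Σ(n=0 to 7) x[n] · ω_8^(7n) where ω_8 = e^(-2πi/8)
= (0)·ω_8^0 + (3)·ω_8^7 + (-3)·ω_8^14 + (1)·ω_8^21 + (-2)·ω_8^28 + (1)·ω_8^35 + (-1)·ω_8^42 + (2)·ω_8^49

X[7] = 4.1213-1.2929i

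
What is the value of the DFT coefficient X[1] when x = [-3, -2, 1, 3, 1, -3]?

X[1] = Σ(n=0 to 5) x[n] · ω_6^(1n) where ω_6 = e^(-2πi/6)
= (-3)·ω_6^0 + (-2)·ω_6^1 + (1)·ω_6^2 + (3)·ω_6^3 + (1)·ω_6^4 + (-3)·ω_6^5

X[1] = -9.5000-0.8660i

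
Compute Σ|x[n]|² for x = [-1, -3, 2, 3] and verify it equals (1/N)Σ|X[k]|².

Time domain:
Σ|x[n]|² = |-1|² + |-3|² + |2|² + |3|² = 23.0000

Frequency domain:
(1/4)Σ|X[k]|² = (1/4)(|1|² + |-3+6i|² + |1|² + |-3-6i|²) = (1/4)·92.0000 = 23.0000

Both sides agree, confirming Parseval's theorem.

Σ|x[n]|² = (1/N)Σ|X[k]|² = 23.0000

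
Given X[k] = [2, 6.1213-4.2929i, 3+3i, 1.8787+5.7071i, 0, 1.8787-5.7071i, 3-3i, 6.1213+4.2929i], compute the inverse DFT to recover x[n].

x[n] = (1/8) Σ(k=0 to 7) X[k] · e^(2πikn/8)

Computing each x[n]:
x[0] = 3
x[1] = 0
x[2] = 2
x[3] = 0
x[4] = -1
x[5] = -1
x[6] = -3
x[7] = 2

x = [3, 0, 2, 0, -1, -1, -3, 2]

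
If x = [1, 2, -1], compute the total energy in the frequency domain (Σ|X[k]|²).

Parseval: Σ|x[n]|² = (1/N)Σ|X[k]|², so Σ|X[k]|² = N·Σ|x[n]|² = 3·6.0000

Σ|X[k]|² = N·Σ|x[n]|² = 3·6.0000 = 18.0000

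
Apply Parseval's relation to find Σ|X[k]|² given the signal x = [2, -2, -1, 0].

Parseval: Σ|x[n]|² = (1/N)Σ|X[k]|², so Σ|X[k]|² = N·Σ|x[n]|² = 4·9.0000

Σ|X[k]|² = N·Σ|x[n]|² = 4·9.0000 = 36.0000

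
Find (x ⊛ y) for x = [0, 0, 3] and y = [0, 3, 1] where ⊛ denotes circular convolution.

(x ⊛ y)[n] = Σ(m=0 to 2) x[m] · y[(n-m) mod 3]

Computing each output sample:
(x ⊛ y)[0] = 9
(x ⊛ y)[1] = 3
(x ⊛ y)[2] = 0

x ⊛ y = [9, 3, 0]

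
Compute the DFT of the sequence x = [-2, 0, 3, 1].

X[k] = Σ(n=0 to 3) x[n] · ω_4^(nk)
where ω_4 = e^(-2πi/4)

Computing each X[k]:
X[0] = 2
X[1] = -5+1i
X[2] = 0
X[3] = -5-1i

X = [2, -5+1i, 0, -5-1i]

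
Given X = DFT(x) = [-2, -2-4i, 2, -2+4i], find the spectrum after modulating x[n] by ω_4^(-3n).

Modulation property: DFT(ω_4^(-3n)·x[n]) = X[(k-3) mod 4], so circularly shift X by 3 positions.

X[k-3] = [-2-4i, 2, -2+4i, -2]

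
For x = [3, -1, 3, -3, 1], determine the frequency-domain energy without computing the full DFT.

Parseval: Σ|x[n]|² = (1/N)Σ|X[k]|², so Σ|X[k]|² = N·Σ|x[n]|² = 5·29.0000

Σ|X[k]|² = N·Σ|x[n]|² = 5·29.0000 = 145.0000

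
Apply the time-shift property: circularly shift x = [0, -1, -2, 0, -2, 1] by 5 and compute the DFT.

Time shift by 5: X_shifted[k] = ω_6^(5k) · X[k]
Shifted x = [-1, -2, 0, -2, 1, 0]

DFT(x[n-5]) = [-4, -0.5000+2.5981i, -2.5000+0.8660i, 4, -2.5000-0.8660i, -0.5000-2.5981i]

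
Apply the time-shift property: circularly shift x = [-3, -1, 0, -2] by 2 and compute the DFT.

Time shift by 2: X_shifted[k] = ω_4^(2k) · X[k]
Shifted x = [0, -2, -3, -1]

DFT(x[n-2]) = [-6, 3+1i, 0, 3-1i]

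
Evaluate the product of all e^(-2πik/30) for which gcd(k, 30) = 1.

The primitive 30th roots of unity are ω_30^k for k coprime to 30: k ∈ {1, 7, 11, 13, 17, 19, 23, 29}
Their product equals the constant term of the cyclotomic polynomial Φ_30(x) up to sign.
For n ≥ 3, the product of all primitive nth roots of unity is 1. (For n=1 it is 1; for n=2 it is -1.)

1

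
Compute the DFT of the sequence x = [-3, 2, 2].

X[k] = Σ(n=0 to 2) x[n] · ω_3^(nk)
where ω_3 = e^(-2πi/3)

Computing each X[k]:
X[0] = 1
X[1] = -5
X[2] = -5

X = [1, -5, -5]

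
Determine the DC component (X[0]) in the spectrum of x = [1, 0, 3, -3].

X[0] = Σ(n=0 to 3) x[n] · ω_4^0 = Σ x[n]
= (1) + (0) + (3) + (-3)

X[0] = 1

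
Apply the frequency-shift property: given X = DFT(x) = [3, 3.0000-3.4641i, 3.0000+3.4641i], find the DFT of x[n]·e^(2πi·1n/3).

Modulation property: DFT(ω_3^(-1n)·x[n]) = X[(k-1) mod 3], so circularly shift X by 1 positions.

X[k-1] = [3.0000+3.4641i, 3, 3.0000-3.4641i]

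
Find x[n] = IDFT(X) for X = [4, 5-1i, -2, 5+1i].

x[n] = (1/4) Σ(k=0 to 3) X[k] · e^(2πikn/4)

Computing each x[n]:
x[0] = 3
x[1] = 2
x[2] = -2
x[3] = 1

x = [3, 2, -2, 1]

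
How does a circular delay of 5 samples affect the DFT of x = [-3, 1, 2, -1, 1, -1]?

Time shift by 5: X_shifted[k] = ω_6^(5k) · X[k]
Shifted x = [1, 2, -1, 1, -1, -3]

DFT(x[n-5]) = [-1, 0.5000-4.3301i, 3.5000-4.3301i, -1, 3.5000+4.3301i, 0.5000+4.3301i]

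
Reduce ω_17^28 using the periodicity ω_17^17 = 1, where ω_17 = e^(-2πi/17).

Since ω_17^17 = 1, powers reduce modulo 17.
28 mod 17 = 11
So ω_17^28 = ω_17^11 = e^(-2πi·11/17)

ω_17^28 = ω_17^11 = -0.6026+0.7980i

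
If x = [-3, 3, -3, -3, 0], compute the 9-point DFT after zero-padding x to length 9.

Original 5-point DFT: [-6, 2.7812-2.8532i, -7.2812-1.7634i, -7.2812+1.7634i, 2.7812+2.8532i]
Zero-padded 9-point DFT provides frequency interpolation.

DFT_9([x, 0, ...]) = [-6, 0.2772+3.6241i, 1.8400-4.5264i, -6.0000-5.1962i, -6.6172-0.3563i, -6.6172+0.3563i, -6.0000+5.1962i, 1.8400+4.5264i, 0.2772-3.6241i]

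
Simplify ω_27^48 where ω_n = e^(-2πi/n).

Since ω_27^27 = 1, powers reduce modulo 27.
48 mod 27 = 21
So ω_27^48 = ω_27^21 = e^(-2πi·21/27)

ω_27^48 = ω_27^21 = 0.1736+0.9848i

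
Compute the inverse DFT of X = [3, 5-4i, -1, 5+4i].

x[n] = (1/4) Σ(k=0 to 3) X[k] · e^(2πikn/4)

Computing each x[n]:
x[0] = 3
x[1] = 3
x[2] = -2
x[3] = -1

x = [3, 3, -2, -1]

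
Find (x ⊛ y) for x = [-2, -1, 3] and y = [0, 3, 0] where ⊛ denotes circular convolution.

(x ⊛ y)[n] = Σ(m=0 to 2) x[m] · y[(n-m) mod 3]

Computing each output sample:
(x ⊛ y)[0] = 9
(x ⊛ y)[1] = -6
(x ⊛ y)[2] = -3

x ⊛ y = [9, -6, -3]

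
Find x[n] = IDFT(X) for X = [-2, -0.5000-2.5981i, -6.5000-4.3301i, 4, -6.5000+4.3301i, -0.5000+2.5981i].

x[n] = (1/6) Σ(k=0 to 5) X[k] · e^(2πikn/6)

Computing each x[n]:
x[0] = -2
x[1] = 2
x[2] = 1
x[3] = -3
x[4] = 2
x[5] = -2

x = [-2, 2, 1, -3, 2, -2]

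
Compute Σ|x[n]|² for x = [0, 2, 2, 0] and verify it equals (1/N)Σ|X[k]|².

Time domain:
Σ|x[n]|² = |0|² + |2|² + |2|² + |0|² = 8.0000

Frequency domain:
(1/4)Σ|X[k]|² = (1/4)(|4|² + |-2-2i|² + |0|² + |-2+2i|²) = (1/4)·32.0000 = 8.0000

Both sides agree, confirming Parseval's theorem.

Σ|x[n]|² = (1/N)Σ|X[k]|² = 8.0000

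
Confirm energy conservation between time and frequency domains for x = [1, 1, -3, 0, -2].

Time domain:
Σ|x[n]|² = |1|² + |1|² + |-3|² + |0|² + |-2|² = 15.0000

Frequency domain:
(1/5)Σ|X[k]|² = (1/5)(|-3|² + |3.1180-1.0898i|² + |0.8820-4.6165i|² + |0.8820+4.6165i|² + |3.1180+1.0898i|²) = (1/5)·75.0000 = 15.0000

Both sides agree, confirming Parseval's theorem.

Σ|x[n]|² = (1/N)Σ|X[k]|² = 15.0000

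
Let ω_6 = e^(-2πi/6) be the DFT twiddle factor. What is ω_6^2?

ω_6^2 = e^(-2πi·2/6)
= cos(-2π·2/6) + i·sin(-2π·2/6)
= cos(-4π/6) + i·sin(-4π/6)

ω_6^2 = cos(-4π/6) + i·sin(-4π/6) = -0.5000-0.8660i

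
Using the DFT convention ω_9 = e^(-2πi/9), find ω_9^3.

ω_9^3 = e^(-2πi·3/9)
= cos(-2π·3/9) + i·sin(-2π·3/9)
= cos(-6π/9) + i·sin(-6π/9)

ω_9^3 = cos(-6π/9) + i·sin(-6π/9) = -0.5000-0.8660i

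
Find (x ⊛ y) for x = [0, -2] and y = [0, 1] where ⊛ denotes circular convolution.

(x ⊛ y)[n] = Σ(m=0 to 1) x[m] · y[(n-m) mod 2]

Computing each output sample:
(x ⊛ y)[0] = -2
(x ⊛ y)[1] = 0

x ⊛ y = [-2, 0]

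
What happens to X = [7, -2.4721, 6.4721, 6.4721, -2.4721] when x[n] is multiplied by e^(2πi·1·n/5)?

Modulation property: DFT(ω_5^(-1n)·x[n]) = X[(k-1) mod 5], so circularly shift X by 1 positions.

X[k-1] = [-2.4721, 7, -2.4721, 6.4721, 6.4721]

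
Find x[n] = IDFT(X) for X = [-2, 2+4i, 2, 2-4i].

x[n] = (1/4) Σ(k=0 to 3) X[k] · e^(2πikn/4)

Computing each x[n]:
x[0] = 1
x[1] = -3
x[2] = -1
x[3] = 1

x = [1, -3, -1, 1]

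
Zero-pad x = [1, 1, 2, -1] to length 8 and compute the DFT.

Original 4-point DFT: [3, -1-2i, 3, -1+2i]
Zero-padded 8-point DFT provides frequency interpolation.

DFT_8([x, 0, ...]) = [3, 2.4142-2.0000i, -1-2i, -0.4142+2.0000i, 3, -0.4142-2.0000i, -1+2i, 2.4142+2.0000i]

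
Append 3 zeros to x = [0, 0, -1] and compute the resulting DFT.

Original 3-point DFT: [-1, 0.5000-0.8660i, 0.5000+0.8660i]
Zero-padded 6-point DFT provides frequency interpolation.

DFT_6([x, 0, ...]) = [-1, 0.5000+0.8660i, 0.5000-0.8660i, -1, 0.5000+0.8660i, 0.5000-0.8660i]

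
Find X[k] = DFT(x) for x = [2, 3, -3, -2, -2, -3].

X[k] = Σ(n=0 to 5) x[n] · ω_6^(nk)
where ω_6 = e^(-2πi/6)

Computing each X[k]:
X[0] = -5
X[1] = 6.5000-4.3301i
X[2] = 2.5000-6.0622i
X[3] = -1
X[4] = 2.5000+6.0622i
X[5] = 6.5000+4.3301i

X = [-5, 6.5000-4.3301i, 2.5000-6.0622i, -1, 2.5000+6.0622i, 6.5000+4.3301i]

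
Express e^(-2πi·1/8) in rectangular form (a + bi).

ω_8^1 = e^(-2πi·1/8)
= cos(-2π·1/8) + i·sin(-2π·1/8)
= cos(-2π/8) + i·sin(-2π/8)

ω_8^1 = cos(-2π/8) + i·sin(-2π/8) = 0.7071-0.7071i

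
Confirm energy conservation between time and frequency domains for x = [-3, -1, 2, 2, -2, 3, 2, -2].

Time domain:
Σ|x[n]|² = |-3|² + |-1|² + |2|² + |2|² + |-2|² + |3|² + |2|² + |-2|² = 39.0000

Frequency domain:
(1/8)Σ|X[k]|² = (1/8)(|1|² + |-6.6569|² + |-9-2i|² + |4.6569|² + |-3|² + |4.6569|² + |-9+2i|² + |-6.6569|²) = (1/8)·312.0000 = 39.0000

Both sides agree, confirming Parseval's theorem.

Σ|x[n]|² = (1/N)Σ|X[k]|² = 39.0000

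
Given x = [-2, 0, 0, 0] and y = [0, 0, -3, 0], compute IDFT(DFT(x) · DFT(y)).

(x ⊛ y)[n] = Σ(m=0 to 3) x[m] · y[(n-m) mod 4]

Computing each output sample:
(x ⊛ y)[0] = 0
(x ⊛ y)[1] = 0
(x ⊛ y)[2] = 6
(x ⊛ y)[3] = 0

x ⊛ y = [0, 0, 6, 0]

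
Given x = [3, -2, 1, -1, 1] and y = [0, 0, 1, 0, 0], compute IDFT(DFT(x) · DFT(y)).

(x ⊛ y)[n] = Σ(m=0 to 4) x[m] · y[(n-m) mod 5]

Computing each output sample:
(x ⊛ y)[0] = -1
(x ⊛ y)[1] = 1
(x ⊛ y)[2] = 3
(x ⊛ y)[3] = -2
(x ⊛ y)[4] = 1

x ⊛ y = [-1, 1, 3, -2, 1]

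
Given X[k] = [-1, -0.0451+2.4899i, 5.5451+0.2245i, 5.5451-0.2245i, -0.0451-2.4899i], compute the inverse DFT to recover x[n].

x[n] = (1/5) Σ(k=0 to 4) X[k] · e^(2πikn/5)

Computing each x[n]:
x[0] = 2
x[1] = -3
x[2] = 0
x[3] = 1
x[4] = -1

x = [2, -3, 0, 1, -1]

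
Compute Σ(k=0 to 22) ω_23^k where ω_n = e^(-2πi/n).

Sum of all nth roots of unity equals 0 for n > 1 (geometric series with r ≠ 1).

0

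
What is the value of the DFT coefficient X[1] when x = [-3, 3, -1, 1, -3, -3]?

X[1] = Σ(n=0 to 5) x[n] · ω_6^(1n) where ω_6 = e^(-2πi/6)
= (-3)·ω_6^0 + (3)·ω_6^1 + (-1)·ω_6^2 + (1)·ω_6^3 + (-3)·ω_6^4 + (-3)·ω_6^5

X[1] = -2.0000-6.9282i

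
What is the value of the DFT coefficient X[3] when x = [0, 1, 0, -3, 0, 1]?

X[3] = Σ(n=0 to 5) x[n] · ω_6^(3n) where ω_6 = e^(-2πi/6)
= (0)·ω_6^0 + (1)·ω_6^3 + (0)·ω_6^6 + (-3)·ω_6^9 + (0)·ω_6^12 + (1)·ω_6^15

X[3] = 1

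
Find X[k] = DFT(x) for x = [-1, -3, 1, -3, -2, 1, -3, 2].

X[k] = Σ(n=0 to 7) x[n] · ω_8^(nk)
where ω_8 = e^(-2πi/8)

Computing each X[k]:
X[0] = -8
X[1] = 1.7071+2.3640i
X[2] = -1+1i
X[3] = 0.2929+10.3640i
X[4] = -2
X[5] = 0.2929-10.3640i
X[6] = -1-1i
X[7] = 1.7071-2.3640i

X = [-8, 1.7071+2.3640i, -1+1i, 0.2929+10.3640i, -2, 0.2929-10.3640i, -1-1i, 1.7071-2.3640i]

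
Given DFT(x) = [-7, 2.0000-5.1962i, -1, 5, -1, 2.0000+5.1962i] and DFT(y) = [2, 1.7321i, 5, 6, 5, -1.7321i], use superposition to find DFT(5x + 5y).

By linearity: DFT(5x + 5y) = 5·DFT(x) + 5·DFT(y)
= 5·[-7, 2.0000-5.1962i, -1, 5, -1, 2.0000+5.1962i] + 5·[2, 1.7321i, 5, 6, 5, -1.7321i]

Computing element-wise:
Z[0] = 5·(-7) + 5·(2) = -25
Z[1] = 5·(2.0000-5.1962i) + 5·(1.7321i) = 10.0000-17.3205i
Z[2] = 5·(-1) + 5·(5) = 20
Z[3] = 5·(5) + 5·(6) = 55
Z[4] = 5·(-1) + 5·(5) = 20
Z[5] = 5·(2.0000+5.1962i) + 5·(-1.7321i) = 10.0000+17.3205i

DFT(5x + 5y) = 5·X + 5·Y = [-25, 10.0000-17.3205i, 20, 55, 20, 10.0000+17.3205i]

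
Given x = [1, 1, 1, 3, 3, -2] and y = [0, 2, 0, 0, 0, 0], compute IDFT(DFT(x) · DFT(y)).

(x ⊛ y)[n] = Σ(m=0 to 5) x[m] · y[(n-m) mod 6]

Computing each output sample:
(x ⊛ y)[0] = -4
(x ⊛ y)[1] = 2
(x ⊛ y)[2] = 2
(x ⊛ y)[3] = 2
(x ⊛ y)[4] = 6
(x ⊛ y)[5] = 6

x ⊛ y = [-4, 2, 2, 2, 6, 6]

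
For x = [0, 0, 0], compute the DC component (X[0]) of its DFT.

X[0] = Σ(n=0 to 2) x[n] · ω_3^0 = Σ x[n]
= (0) + (0) + (0)

X[0] = 0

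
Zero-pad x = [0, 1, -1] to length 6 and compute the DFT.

Original 3-point DFT: [0, -1.7321i, 1.7321i]
Zero-padded 6-point DFT provides frequency interpolation.

DFT_6([x, 0, ...]) = [0, 1, -1.7321i, -2, 1.7321i, 1]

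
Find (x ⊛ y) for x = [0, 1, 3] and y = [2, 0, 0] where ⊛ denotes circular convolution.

(x ⊛ y)[n] = Σ(m=0 to 2) x[m] · y[(n-m) mod 3]

Computing each output sample:
(x ⊛ y)[0] = 0
(x ⊛ y)[1] = 2
(x ⊛ y)[2] = 6

x ⊛ y = [0, 2, 6]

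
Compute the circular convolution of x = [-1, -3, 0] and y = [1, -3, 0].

(x ⊛ y)[n] = Σ(m=0 to 2) x[m] · y[(n-m) mod 3]

Computing each output sample:
(x ⊛ y)[0] = -1
(x ⊛ y)[1] = 0
(x ⊛ y)[2] = 9

x ⊛ y = [-1, 0, 9]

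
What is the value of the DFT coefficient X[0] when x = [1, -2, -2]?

X[0] = Σ(n=0 to 2) x[n] · ω_3^0 = Σ x[n]
= (1) + (-2) + (-2)

X[0] = -3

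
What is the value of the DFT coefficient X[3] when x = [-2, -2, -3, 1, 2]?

X[3] = Σ(n=0 to 4) x[n] · ω_5^(3n) where ω_5 = e^(-2πi/5)
= (-2)·ω_5^0 + (-2)·ω_5^3 + (-3)·ω_5^6 + (1)·ω_5^9 + (2)·ω_5^12

X[3] = -2.6180+1.4531i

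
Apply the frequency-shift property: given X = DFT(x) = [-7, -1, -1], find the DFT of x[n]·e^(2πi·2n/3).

Modulation property: DFT(ω_3^(-2n)·x[n]) = X[(k-2) mod 3], so circularly shift X by 2 positions.

X[k-2] = [-1, -1, -7]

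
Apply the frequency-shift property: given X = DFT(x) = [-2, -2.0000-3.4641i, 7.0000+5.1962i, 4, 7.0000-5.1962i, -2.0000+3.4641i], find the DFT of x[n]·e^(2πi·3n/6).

Modulation property: DFT(ω_6^(-3n)·x[n]) = X[(k-3) mod 6], so circularly shift X by 3 positions.

X[k-3] = [4, 7.0000-5.1962i, -2.0000+3.4641i, -2, -2.0000-3.4641i, 7.0000+5.1962i]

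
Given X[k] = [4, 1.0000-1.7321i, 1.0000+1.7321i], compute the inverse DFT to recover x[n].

x[n] = (1/3) Σ(k=0 to 2) X[k] · e^(2πikn/3)

Computing each x[n]:
x[0] = 2
x[1] = 2
x[2] = 0

x = [2, 2, 0]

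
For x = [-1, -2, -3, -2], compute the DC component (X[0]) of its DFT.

X[0] = Σ(n=0 to 3) x[n] · ω_4^0 = Σ x[n]
= (-1) + (-2) + (-3) + (-2)

X[0] = -8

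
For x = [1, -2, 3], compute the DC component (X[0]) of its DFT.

X[0] = Σ(n=0 to 2) x[n] · ω_3^0 = Σ x[n]
= (1) + (-2) + (3)

X[0] = 2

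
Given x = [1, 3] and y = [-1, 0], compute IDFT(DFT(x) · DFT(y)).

(x ⊛ y)[n] = Σ(m=0 to 1) x[m] · y[(n-m) mod 2]

Computing each output sample:
(x ⊛ y)[0] = -1
(x ⊛ y)[1] = -3

x ⊛ y = [-1, -3]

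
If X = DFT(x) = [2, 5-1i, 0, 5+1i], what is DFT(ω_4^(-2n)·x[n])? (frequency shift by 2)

Modulation property: DFT(ω_4^(-2n)·x[n]) = X[(k-2) mod 4], so circularly shift X by 2 positions.

X[k-2] = [0, 5+1i, 2, 5-1i]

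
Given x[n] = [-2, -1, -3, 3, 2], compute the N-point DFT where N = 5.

X[k] = Σ(n=0 to 4) x[n] · ω_5^(nk)
where ω_5 = e^(-2πi/5)

Computing each X[k]:
X[0] = -1
X[1] = -1.6910+6.3799i
X[2] = -2.8090-3.9430i
X[3] = -2.8090+3.9430i
X[4] = -1.6910-6.3799i

X = [-1, -1.6910+6.3799i, -2.8090-3.9430i, -2.8090+3.9430i, -1.6910-6.3799i]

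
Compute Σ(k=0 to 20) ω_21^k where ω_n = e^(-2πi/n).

Sum of all nth roots of unity equals 0 for n > 1 (geometric series with r ≠ 1).

0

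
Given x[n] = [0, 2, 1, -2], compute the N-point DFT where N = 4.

X[k] = Σ(n=0 to 3) x[n] · ω_4^(nk)
where ω_4 = e^(-2πi/4)

Computing each X[k]:
X[0] = 1
X[1] = -1-4i
X[2] = 1
X[3] = -1+4i

X = [1, -1-4i, 1, -1+4i]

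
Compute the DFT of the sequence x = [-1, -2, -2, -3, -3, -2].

X[k] = Σ(n=0 to 5) x[n] · ω_6^(nk)
where ω_6 = e^(-2πi/6)

Computing each X[k]:
X[0] = -13
X[1] = 2.5000-0.8660i
X[2] = 0.5000+0.8660i
X[3] = 1
X[4] = 0.5000-0.8660i
X[5] = 2.5000+0.8660i

X = [-13, 2.5000-0.8660i, 0.5000+0.8660i, 1, 0.5000-0.8660i, 2.5000+0.8660i]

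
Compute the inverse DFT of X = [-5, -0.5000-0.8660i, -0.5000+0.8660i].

x[n] = (1/3) Σ(k=0 to 2) X[k] · e^(2πikn/3)

Computing each x[n]:
x[0] = -2
x[1] = -1
x[2] = -2

x = [-2, -1, -2]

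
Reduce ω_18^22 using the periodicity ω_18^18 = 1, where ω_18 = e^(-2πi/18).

Since ω_18^18 = 1, powers reduce modulo 18.
22 mod 18 = 4
So ω_18^22 = ω_18^4 = e^(-2πi·4/18)

ω_18^22 = ω_18^4 = 0.1736-0.9848i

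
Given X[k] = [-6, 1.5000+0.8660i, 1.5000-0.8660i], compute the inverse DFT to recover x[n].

x[n] = (1/3) Σ(k=0 to 2) X[k] · e^(2πikn/3)

Computing each x[n]:
x[0] = -1
x[1] = -3
x[2] = -2

x = [-1, -3, -2]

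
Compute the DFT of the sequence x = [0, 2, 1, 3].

X[k] = Σ(n=0 to 3) x[n] · ω_4^(nk)
where ω_4 = e^(-2πi/4)

Computing each X[k]:
X[0] = 6
X[1] = -1+1i
X[2] = -4
X[3] = -1-1i

X = [6, -1+1i, -4, -1-1i]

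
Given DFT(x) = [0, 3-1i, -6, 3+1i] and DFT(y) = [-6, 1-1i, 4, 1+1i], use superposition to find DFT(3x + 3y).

By linearity: DFT(3x + 3y) = 3·DFT(x) + 3·DFT(y)
= 3·[0, 3-1i, -6, 3+1i] + 3·[-6, 1-1i, 4, 1+1i]

Computing element-wise:
Z[0] = 3·(0) + 3·(-6) = -18
Z[1] = 3·(3-1i) + 3·(1-1i) = 12-6i
Z[2] = 3·(-6) + 3·(4) = -6
Z[3] = 3·(3+1i) + 3·(1+1i) = 12+6i

DFT(3x + 3y) = 3·X + 3·Y = [-18, 12-6i, -6, 12+6i]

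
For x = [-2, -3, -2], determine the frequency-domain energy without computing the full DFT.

Parseval: Σ|x[n]|² = (1/N)Σ|X[k]|², so Σ|X[k]|² = N·Σ|x[n]|² = 3·17.0000

Σ|X[k]|² = N·Σ|x[n]|² = 3·17.0000 = 51.0000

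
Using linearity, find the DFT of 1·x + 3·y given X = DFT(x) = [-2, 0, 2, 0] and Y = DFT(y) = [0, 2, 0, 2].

By linearity: DFT(1x + 3y) = 1·DFT(x) + 3·DFT(y)
= 1·[-2, 0, 2, 0] + 3·[0, 2, 0, 2]

Computing element-wise:
Z[0] = 1·(-2) + 3·(0) = -2
Z[1] = 1·(0) + 3·(2) = 6
Z[2] = 1·(2) + 3·(0) = 2
Z[3] = 1·(0) + 3·(2) = 6

DFT(1x + 3y) = 1·X + 3·Y = [-2, 6, 2, 6]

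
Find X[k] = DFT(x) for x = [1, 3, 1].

X[k] = Σ(n=0 to 2) x[n] · ω_3^(nk)
where ω_3 = e^(-2πi/3)

Computing each X[k]:
X[0] = 5
X[1] = -1.0000-1.7321i
X[2] = -1.0000+1.7321i

X = [5, -1.0000-1.7321i, -1.0000+1.7321i]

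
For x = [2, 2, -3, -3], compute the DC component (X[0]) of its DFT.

X[0] = Σ(n=0 to 3) x[n] · ω_4^0 = Σ x[n]
= (2) + (2) + (-3) + (-3)

X[0] = -2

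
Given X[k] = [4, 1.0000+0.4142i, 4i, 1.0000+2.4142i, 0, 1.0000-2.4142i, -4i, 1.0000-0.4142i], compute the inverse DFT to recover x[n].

x[n] = (1/8) Σ(k=0 to 7) X[k] · e^(2πikn/8)

Computing each x[n]:
x[0] = 1
x[1] = -1
x[2] = 1
x[3] = 1
x[4] = 0
x[5] = 0
x[6] = 0
x[7] = 2

x = [1, -1, 1, 1, 0, 0, 0, 2]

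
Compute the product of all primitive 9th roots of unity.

The primitive 9th roots of unity are ω_9^k for k coprime to 9: k ∈ {1, 2, 4, 5, 7, 8}
Their product equals the constant term of the cyclotomic polynomial Φ_9(x) up to sign.
For n ≥ 3, the product of all primitive nth roots of unity is 1. (For n=1 it is 1; for n=2 it is -1.)

1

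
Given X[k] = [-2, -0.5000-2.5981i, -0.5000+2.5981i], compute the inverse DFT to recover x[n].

x[n] = (1/3) Σ(k=0 to 2) X[k] · e^(2πikn/3)

Computing each x[n]:
x[0] = -1
x[1] = 1
x[2] = -2

x = [-1, 1, -2]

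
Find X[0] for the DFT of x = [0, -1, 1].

X[0] = Σ(n=0 to 2) x[n] · ω_3^0 = Σ x[n]
= (0) + (-1) + (1)

X[0] = 0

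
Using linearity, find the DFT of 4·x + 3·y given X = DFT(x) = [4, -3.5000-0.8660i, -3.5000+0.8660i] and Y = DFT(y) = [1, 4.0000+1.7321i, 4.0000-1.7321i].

By linearity: DFT(4x + 3y) = 4·DFT(x) + 3·DFT(y)
= 4·[4, -3.5000-0.8660i, -3.5000+0.8660i] + 3·[1, 4.0000+1.7321i, 4.0000-1.7321i]

Computing element-wise:
Z[0] = 4·(4) + 3·(1) = 19
Z[1] = 4·(-3.5000-0.8660i) + 3·(4.0000+1.7321i) = -2.0000+1.7323i
Z[2] = 4·(-3.5000+0.8660i) + 3·(4.0000-1.7321i) = -2.0000-1.7323i

DFT(4x + 3y) = 4·X + 3·Y = [19, -2.0000+1.7323i, -2.0000-1.7323i]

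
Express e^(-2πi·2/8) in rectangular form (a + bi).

ω_8^2 = e^(-2πi·2/8)
= cos(-2π·2/8) + i·sin(-2π·2/8)
= cos(-4π/8) + i·sin(-4π/8)

ω_8^2 = cos(-4π/8) + i·sin(-4π/8) = -1i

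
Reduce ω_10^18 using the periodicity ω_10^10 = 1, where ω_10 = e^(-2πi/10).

Since ω_10^10 = 1, powers reduce modulo 10.
18 mod 10 = 8
So ω_10^18 = ω_10^8 = e^(-2πi·8/10)

ω_10^18 = ω_10^8 = 0.3090+0.9511i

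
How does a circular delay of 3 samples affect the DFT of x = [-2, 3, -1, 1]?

Time shift by 3: X_shifted[k] = ω_4^(3k) · X[k]
Shifted x = [3, -1, 1, -2]

DFT(x[n-3]) = [1, 2-1i, 7, 2+1i]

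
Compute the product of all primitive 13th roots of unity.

The primitive 13th roots of unity are ω_13^k for k coprime to 13: k ∈ {1, 2, 3, 4, 5, 6, 7, 8, 9, 10, 11, 12}
Their product equals the constant term of the cyclotomic polynomial Φ_13(x) up to sign.
For n ≥ 3, the product of all primitive nth roots of unity is 1. (For n=1 it is 1; for n=2 it is -1.)

1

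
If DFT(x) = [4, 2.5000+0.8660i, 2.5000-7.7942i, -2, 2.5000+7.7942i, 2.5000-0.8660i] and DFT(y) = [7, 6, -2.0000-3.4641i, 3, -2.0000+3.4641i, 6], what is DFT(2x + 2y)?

By linearity: DFT(2x + 2y) = 2·DFT(x) + 2·DFT(y)
= 2·[4, 2.5000+0.8660i, 2.5000-7.7942i, -2, 2.5000+7.7942i, 2.5000-0.8660i] + 2·[7, 6, -2.0000-3.4641i, 3, -2.0000+3.4641i, 6]

Computing element-wise:
Z[0] = 2·(4) + 2·(7) = 22
Z[1] = 2·(2.5000+0.8660i) + 2·(6) = 17.0000+1.7320i
Z[2] = 2·(2.5000-7.7942i) + 2·(-2.0000-3.4641i) = 1.0000-22.5166i
Z[3] = 2·(-2) + 2·(3) = 2
Z[4] = 2·(2.5000+7.7942i) + 2·(-2.0000+3.4641i) = 1.0000+22.5166i
Z[5] = 2·(2.5000-0.8660i) + 2·(6) = 17.0000-1.7320i

DFT(2x + 2y) = 2·X + 2·Y = [22, 17.0000+1.7320i, 1.0000-22.5166i, 2, 1.0000+22.5166i, 17.0000-1.7320i]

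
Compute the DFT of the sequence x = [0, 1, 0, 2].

X[k] = Σ(n=0 to 3) x[n] · ω_4^(nk)
where ω_4 = e^(-2πi/4)

Computing each X[k]:
X[0] = 3
X[1] = 1i
X[2] = -3
X[3] = -1i

X = [3, 1i, -3, -1i]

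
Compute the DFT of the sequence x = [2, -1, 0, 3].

X[k] = Σ(n=0 to 3) x[n] · ω_4^(nk)
where ω_4 = e^(-2πi/4)

Computing each X[k]:
X[0] = 4
X[1] = 2+4i
X[2] = 0
X[3] = 2-4i

X = [4, 2+4i, 0, 2-4i]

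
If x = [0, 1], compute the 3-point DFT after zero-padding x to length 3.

Original 2-point DFT: [1, -1]
Zero-padded 3-point DFT provides frequency interpolation.

DFT_3([x, 0, ...]) = [1, -0.5000-0.8660i, -0.5000+0.8660i]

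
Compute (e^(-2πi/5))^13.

Since ω_5^5 = 1, powers reduce modulo 5.
13 mod 5 = 3
So ω_5^13 = ω_5^3 = e^(-2πi·3/5)

ω_5^13 = ω_5^3 = -0.8090+0.5878i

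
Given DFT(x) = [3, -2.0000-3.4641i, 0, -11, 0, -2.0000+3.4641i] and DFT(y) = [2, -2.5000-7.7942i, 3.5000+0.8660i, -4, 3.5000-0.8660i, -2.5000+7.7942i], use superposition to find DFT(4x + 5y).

By linearity: DFT(4x + 5y) = 4·DFT(x) + 5·DFT(y)
= 4·[3, -2.0000-3.4641i, 0, -11, 0, -2.0000+3.4641i] + 5·[2, -2.5000-7.7942i, 3.5000+0.8660i, -4, 3.5000-0.8660i, -2.5000+7.7942i]

Computing element-wise:
Z[0] = 4·(3) + 5·(2) = 22
Z[1] = 4·(-2.0000-3.4641i) + 5·(-2.5000-7.7942i) = -20.5000-52.8274i
Z[2] = 4·(0) + 5·(3.5000+0.8660i) = 17.5000+4.3300i
Z[3] = 4·(-11) + 5·(-4) = -64
Z[4] = 4·(0) + 5·(3.5000-0.8660i) = 17.5000-4.3300i
Z[5] = 4·(-2.0000+3.4641i) + 5·(-2.5000+7.7942i) = -20.5000+52.8274i

DFT(4x + 5y) = 4·X + 5·Y = [22, -20.5000-52.8274i, 17.5000+4.3300i, -64, 17.5000-4.3300i, -20.5000+52.8274i]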